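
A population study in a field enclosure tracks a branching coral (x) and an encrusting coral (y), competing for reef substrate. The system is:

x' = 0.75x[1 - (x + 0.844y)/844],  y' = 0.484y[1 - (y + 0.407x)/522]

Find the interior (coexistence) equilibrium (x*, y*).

Setting both brackets to zero gives the nullclines x + 0.844y = 844 and 0.407x + y = 522.
Substituting y = 522 - 0.407x into the first: x(1 - 0.844·0.407) = 844 - 0.844·522.
So x* = 403/0.656 = 615, and then y* = 522 - 0.407·615 = 272.

x* ≈ 615, y* ≈ 272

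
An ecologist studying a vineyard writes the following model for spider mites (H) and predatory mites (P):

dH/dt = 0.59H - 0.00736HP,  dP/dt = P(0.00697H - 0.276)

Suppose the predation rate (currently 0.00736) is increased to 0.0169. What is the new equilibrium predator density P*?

At the interior fixed point, setting dH/dt = 0 with H > 0 fixes P* = (prey growth rate)/(HP coefficient) — independent of the other coefficients.
With the change, P* = 0.59/0.0169 = 34.9; it falls from 80.2.

P* ≈ 34.9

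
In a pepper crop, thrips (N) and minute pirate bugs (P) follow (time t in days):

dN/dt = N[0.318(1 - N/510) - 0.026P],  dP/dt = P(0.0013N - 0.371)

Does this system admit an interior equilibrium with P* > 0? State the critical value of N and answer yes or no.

Threshold N = 285; K > 285, so yes, the predator persists.

The predator equation gives dP/dt > 0 only when N > 0.371/0.0013 = 285.
Without the predator, N → K = 510. Since 510 > 285, the predator can invade and persist.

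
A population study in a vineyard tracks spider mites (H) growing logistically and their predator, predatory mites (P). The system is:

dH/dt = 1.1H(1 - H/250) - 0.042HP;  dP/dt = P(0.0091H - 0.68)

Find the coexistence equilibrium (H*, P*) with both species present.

From dP/dt = 0 with P > 0: 0.0091H* = 0.68, so H* = 74.7.
Substitute into dH/dt = 0: 1.1(1 - 74.7/250) = 0.042P*.
The bracket is 0.701, giving P* = 0.771/0.042 = 18.4.

H* ≈ 74.7, P* ≈ 18.4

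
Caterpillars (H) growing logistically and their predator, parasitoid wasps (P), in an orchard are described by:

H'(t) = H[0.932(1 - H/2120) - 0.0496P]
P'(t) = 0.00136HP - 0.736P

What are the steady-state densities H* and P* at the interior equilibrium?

H* ≈ 541, P* ≈ 14

From dP/dt = 0 with P > 0: 0.00136H* = 0.736, so H* = 541.
Substitute into dH/dt = 0: 0.932(1 - 541/2120) = 0.0496P*.
The bracket is 0.745, giving P* = 0.694/0.0496 = 14.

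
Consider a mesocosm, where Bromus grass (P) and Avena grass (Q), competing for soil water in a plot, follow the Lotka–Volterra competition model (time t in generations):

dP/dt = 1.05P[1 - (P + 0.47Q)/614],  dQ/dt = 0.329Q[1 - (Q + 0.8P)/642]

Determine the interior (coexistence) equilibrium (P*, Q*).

P* ≈ 500, Q* ≈ 242

Setting both brackets to zero gives the nullclines P + 0.47Q = 614 and 0.8P + Q = 642.
Substituting Q = 642 - 0.8P into the first: P(1 - 0.47·0.8) = 614 - 0.47·642.
So P* = 312/0.624 = 500, and then Q* = 642 - 0.8·500 = 242.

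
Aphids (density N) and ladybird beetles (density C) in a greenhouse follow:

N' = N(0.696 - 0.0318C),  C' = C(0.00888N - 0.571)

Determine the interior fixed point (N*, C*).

Set dC/dt = 0 with C > 0: 0.00888N - 0.571 = 0, so N* = 0.571/0.00888 = 64.3.
Set dN/dt = 0 with N > 0: 0.696 - 0.0318C = 0, so C* = 0.696/0.0318 = 21.9.

N* ≈ 64.3, C* ≈ 21.9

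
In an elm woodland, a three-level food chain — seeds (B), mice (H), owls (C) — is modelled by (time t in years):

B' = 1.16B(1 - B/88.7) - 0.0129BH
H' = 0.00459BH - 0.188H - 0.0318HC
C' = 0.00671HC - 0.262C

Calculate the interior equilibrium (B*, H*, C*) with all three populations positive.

B* ≈ 50.2, H* ≈ 39, C* ≈ 1.33

From dC/dt = 0: 0.00671H* = 0.262, so H* = 39.
From dB/dt = 0: 1.16(1 - B*/88.7) = 0.0129·39, giving B* = 88.7·(1 - 0.434) = 50.2.
From dH/dt = 0: 0.00459·50.2 - 0.188 = 0.0318C*, so C* = 0.0423/0.0318 = 1.33.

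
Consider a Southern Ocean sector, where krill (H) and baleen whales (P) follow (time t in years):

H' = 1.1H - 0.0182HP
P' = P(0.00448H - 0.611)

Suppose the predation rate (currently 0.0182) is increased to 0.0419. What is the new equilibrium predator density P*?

At the interior fixed point, setting dH/dt = 0 with H > 0 fixes P* = (prey growth rate)/(HP coefficient) — independent of the other coefficients.
With the change, P* = 1.1/0.0419 = 26.3; it falls from 60.4.

P* ≈ 26.3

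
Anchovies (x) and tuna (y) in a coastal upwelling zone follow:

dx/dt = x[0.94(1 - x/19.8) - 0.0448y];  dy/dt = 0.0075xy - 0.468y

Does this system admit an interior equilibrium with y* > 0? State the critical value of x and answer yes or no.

Threshold x = 62.4; K < 62.4, so no, the predator goes extinct.

The predator equation gives dy/dt > 0 only when x > 0.468/0.0075 = 62.4.
Without the predator, x → K = 19.8. Since 19.8 < 62.4, the predator cannot invade.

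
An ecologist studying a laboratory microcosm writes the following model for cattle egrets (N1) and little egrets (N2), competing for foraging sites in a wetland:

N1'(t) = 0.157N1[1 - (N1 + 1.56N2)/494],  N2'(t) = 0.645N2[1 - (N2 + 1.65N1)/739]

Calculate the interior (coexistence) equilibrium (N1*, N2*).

N1* ≈ 419, N2* ≈ 48.3

Setting both brackets to zero gives the nullclines N1 + 1.56N2 = 494 and 1.65N1 + N2 = 739.
Substituting N2 = 739 - 1.65N1 into the first: N1(1 - 1.56·1.65) = 494 - 1.56·739.
So N1* = -659/-1.57 = 419, and then N2* = 739 - 1.65·419 = 48.3.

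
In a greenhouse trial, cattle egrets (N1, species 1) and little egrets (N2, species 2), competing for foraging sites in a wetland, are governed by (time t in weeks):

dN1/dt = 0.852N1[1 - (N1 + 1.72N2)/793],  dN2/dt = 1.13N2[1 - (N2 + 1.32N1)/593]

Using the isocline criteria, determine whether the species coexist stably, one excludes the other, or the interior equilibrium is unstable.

Compare the nullcline intercepts: K1/α12 = 793/1.72 = 461 < K2 = 593; K2/α21 = 593/1.32 = 449 < K1 = 793.
Since both are reversed, neither can invade when rare; the interior point is a saddle.

unstable coexistence (outcome depends on initial conditions)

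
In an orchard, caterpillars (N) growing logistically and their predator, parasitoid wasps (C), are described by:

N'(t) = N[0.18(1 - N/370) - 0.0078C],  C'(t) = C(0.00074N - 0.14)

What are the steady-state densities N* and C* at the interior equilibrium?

From dC/dt = 0 with C > 0: 0.00074N* = 0.14, so N* = 189.
Substitute into dN/dt = 0: 0.18(1 - 189/370) = 0.0078C*.
The bracket is 0.489, giving C* = 0.088/0.0078 = 11.3.

N* ≈ 189, C* ≈ 11.3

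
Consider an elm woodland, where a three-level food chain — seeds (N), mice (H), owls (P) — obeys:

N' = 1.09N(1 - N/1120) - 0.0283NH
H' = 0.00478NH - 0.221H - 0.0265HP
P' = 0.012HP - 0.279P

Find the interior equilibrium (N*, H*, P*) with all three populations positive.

From dP/dt = 0: 0.012H* = 0.279, so H* = 23.2.
From dN/dt = 0: 1.09(1 - N*/1120) = 0.0283·23.2, giving N* = 1120·(1 - 0.604) = 444.
From dH/dt = 0: 0.00478·444 - 0.221 = 0.0265P*, so P* = 1.9/0.0265 = 71.7.

N* ≈ 444, H* ≈ 23.2, P* ≈ 71.7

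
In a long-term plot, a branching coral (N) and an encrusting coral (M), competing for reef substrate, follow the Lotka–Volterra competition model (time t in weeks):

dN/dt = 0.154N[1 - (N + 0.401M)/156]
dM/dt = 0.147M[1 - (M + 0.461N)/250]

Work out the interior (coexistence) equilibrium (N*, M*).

Setting both brackets to zero gives the nullclines N + 0.401M = 156 and 0.461N + M = 250.
Substituting M = 250 - 0.461N into the first: N(1 - 0.401·0.461) = 156 - 0.401·250.
So N* = 55.8/0.815 = 68.4, and then M* = 250 - 0.461·68.4 = 218.

N* ≈ 68.4, M* ≈ 218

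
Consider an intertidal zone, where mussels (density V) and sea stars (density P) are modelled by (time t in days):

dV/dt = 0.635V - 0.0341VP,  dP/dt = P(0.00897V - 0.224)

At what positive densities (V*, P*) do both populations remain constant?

V* ≈ 25, P* ≈ 18.6

Set dP/dt = 0 with P > 0: 0.00897V - 0.224 = 0, so V* = 0.224/0.00897 = 25.
Set dV/dt = 0 with V > 0: 0.635 - 0.0341P = 0, so P* = 0.635/0.0341 = 18.6.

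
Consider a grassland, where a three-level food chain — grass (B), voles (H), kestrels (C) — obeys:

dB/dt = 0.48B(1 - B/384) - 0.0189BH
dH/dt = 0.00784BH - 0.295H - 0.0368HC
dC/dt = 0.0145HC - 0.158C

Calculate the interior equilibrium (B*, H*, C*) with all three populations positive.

B* ≈ 219, H* ≈ 10.9, C* ≈ 38.7

From dC/dt = 0: 0.0145H* = 0.158, so H* = 10.9.
From dB/dt = 0: 0.48(1 - B*/384) = 0.0189·10.9, giving B* = 384·(1 - 0.429) = 219.
From dH/dt = 0: 0.00784·219 - 0.295 = 0.0368C*, so C* = 1.42/0.0368 = 38.7.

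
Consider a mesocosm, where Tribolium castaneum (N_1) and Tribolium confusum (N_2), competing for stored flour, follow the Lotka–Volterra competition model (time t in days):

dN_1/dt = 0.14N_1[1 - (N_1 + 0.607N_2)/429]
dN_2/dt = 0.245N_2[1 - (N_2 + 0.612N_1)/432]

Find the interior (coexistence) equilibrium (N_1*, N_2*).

Setting both brackets to zero gives the nullclines N_1 + 0.607N_2 = 429 and 0.612N_1 + N_2 = 432.
Substituting N_2 = 432 - 0.612N_1 into the first: N_1(1 - 0.607·0.612) = 429 - 0.607·432.
So N_1* = 167/0.629 = 265, and then N_2* = 432 - 0.612·265 = 270.

N_1* ≈ 265, N_2* ≈ 270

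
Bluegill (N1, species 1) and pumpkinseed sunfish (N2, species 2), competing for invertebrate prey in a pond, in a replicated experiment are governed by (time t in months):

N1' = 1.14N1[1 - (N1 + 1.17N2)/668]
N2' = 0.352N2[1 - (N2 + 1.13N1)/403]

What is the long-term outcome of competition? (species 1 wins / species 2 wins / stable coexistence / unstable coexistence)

species 1 excludes species 2

Compare the nullcline intercepts: K1/α12 = 668/1.17 = 571 > K2 = 403; K2/α21 = 403/1.13 = 357 < K1 = 668.
Since the inequalities point opposite ways, species 1 can invade but species 2 cannot.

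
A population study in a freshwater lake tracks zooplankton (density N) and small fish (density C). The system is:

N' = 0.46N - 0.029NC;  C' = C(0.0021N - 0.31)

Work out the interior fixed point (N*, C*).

Set dC/dt = 0 with C > 0: 0.0021N - 0.31 = 0, so N* = 0.31/0.0021 = 148.
Set dN/dt = 0 with N > 0: 0.46 - 0.029C = 0, so C* = 0.46/0.029 = 15.9.

N* ≈ 148, C* ≈ 15.9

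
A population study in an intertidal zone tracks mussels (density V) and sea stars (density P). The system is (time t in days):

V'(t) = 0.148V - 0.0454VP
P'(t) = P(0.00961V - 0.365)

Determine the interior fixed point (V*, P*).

Set dP/dt = 0 with P > 0: 0.00961V - 0.365 = 0, so V* = 0.365/0.00961 = 38.
Set dV/dt = 0 with V > 0: 0.148 - 0.0454P = 0, so P* = 0.148/0.0454 = 3.26.

V* ≈ 38, P* ≈ 3.26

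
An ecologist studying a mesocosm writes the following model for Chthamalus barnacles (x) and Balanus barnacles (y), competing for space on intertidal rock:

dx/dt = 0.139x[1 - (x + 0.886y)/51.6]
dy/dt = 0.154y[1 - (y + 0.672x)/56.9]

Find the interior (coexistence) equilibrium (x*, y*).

Setting both brackets to zero gives the nullclines x + 0.886y = 51.6 and 0.672x + y = 56.9.
Substituting y = 56.9 - 0.672x into the first: x(1 - 0.886·0.672) = 51.6 - 0.886·56.9.
So x* = 1.19/0.405 = 2.93, and then y* = 56.9 - 0.672·2.93 = 54.9.

x* ≈ 2.93, y* ≈ 54.9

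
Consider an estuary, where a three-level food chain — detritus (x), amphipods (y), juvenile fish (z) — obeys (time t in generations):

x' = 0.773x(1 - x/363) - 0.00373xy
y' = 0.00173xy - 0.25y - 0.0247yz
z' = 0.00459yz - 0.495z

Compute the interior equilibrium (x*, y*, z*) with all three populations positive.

x* ≈ 174, y* ≈ 108, z* ≈ 2.07

From dz/dt = 0: 0.00459y* = 0.495, so y* = 108.
From dx/dt = 0: 0.773(1 - x*/363) = 0.00373·108, giving x* = 363·(1 - 0.52) = 174.
From dy/dt = 0: 0.00173·174 - 0.25 = 0.0247z*, so z* = 0.0512/0.0247 = 2.07.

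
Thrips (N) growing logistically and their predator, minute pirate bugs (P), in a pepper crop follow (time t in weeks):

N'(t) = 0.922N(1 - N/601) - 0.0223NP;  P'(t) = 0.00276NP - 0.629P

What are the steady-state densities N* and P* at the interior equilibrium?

N* ≈ 228, P* ≈ 25.7

From dP/dt = 0 with P > 0: 0.00276N* = 0.629, so N* = 228.
Substitute into dN/dt = 0: 0.922(1 - 228/601) = 0.0223P*.
The bracket is 0.621, giving P* = 0.572/0.0223 = 25.7.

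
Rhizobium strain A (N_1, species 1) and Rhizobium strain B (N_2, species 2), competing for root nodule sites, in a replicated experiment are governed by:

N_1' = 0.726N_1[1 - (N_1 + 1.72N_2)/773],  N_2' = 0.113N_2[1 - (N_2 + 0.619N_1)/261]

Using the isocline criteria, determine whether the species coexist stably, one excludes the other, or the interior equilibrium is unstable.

species 1 excludes species 2

Compare the nullcline intercepts: K1/α12 = 773/1.72 = 449 > K2 = 261; K2/α21 = 261/0.619 = 422 < K1 = 773.
Since the inequalities point opposite ways, species 1 can invade but species 2 cannot.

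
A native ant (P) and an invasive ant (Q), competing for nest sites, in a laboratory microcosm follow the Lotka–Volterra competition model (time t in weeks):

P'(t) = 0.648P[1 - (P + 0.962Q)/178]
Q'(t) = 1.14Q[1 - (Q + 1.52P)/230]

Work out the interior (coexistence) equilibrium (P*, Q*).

Setting both brackets to zero gives the nullclines P + 0.962Q = 178 and 1.52P + Q = 230.
Substituting Q = 230 - 1.52P into the first: P(1 - 0.962·1.52) = 178 - 0.962·230.
So P* = -43.3/-0.462 = 93.6, and then Q* = 230 - 1.52·93.6 = 87.7.

P* ≈ 93.6, Q* ≈ 87.7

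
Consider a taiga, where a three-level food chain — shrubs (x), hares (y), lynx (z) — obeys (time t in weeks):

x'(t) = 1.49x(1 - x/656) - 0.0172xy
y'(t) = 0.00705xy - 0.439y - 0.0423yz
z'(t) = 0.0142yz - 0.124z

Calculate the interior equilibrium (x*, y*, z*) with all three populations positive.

From dz/dt = 0: 0.0142y* = 0.124, so y* = 8.73.
From dx/dt = 0: 1.49(1 - x*/656) = 0.0172·8.73, giving x* = 656·(1 - 0.101) = 590.
From dy/dt = 0: 0.00705·590 - 0.439 = 0.0423z*, so z* = 3.72/0.0423 = 87.9.

x* ≈ 590, y* ≈ 8.73, z* ≈ 87.9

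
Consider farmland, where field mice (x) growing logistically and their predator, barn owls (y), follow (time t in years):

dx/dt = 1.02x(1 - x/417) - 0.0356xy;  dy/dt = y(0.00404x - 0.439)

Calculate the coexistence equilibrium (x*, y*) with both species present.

x* ≈ 109, y* ≈ 21.2

From dy/dt = 0 with y > 0: 0.00404x* = 0.439, so x* = 109.
Substitute into dx/dt = 0: 1.02(1 - 109/417) = 0.0356y*.
The bracket is 0.739, giving y* = 0.754/0.0356 = 21.2.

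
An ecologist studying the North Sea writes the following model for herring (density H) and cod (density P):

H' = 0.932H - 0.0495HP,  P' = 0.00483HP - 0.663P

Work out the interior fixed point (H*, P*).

H* ≈ 137, P* ≈ 18.8

Set dP/dt = 0 with P > 0: 0.00483H - 0.663 = 0, so H* = 0.663/0.00483 = 137.
Set dH/dt = 0 with H > 0: 0.932 - 0.0495P = 0, so P* = 0.932/0.0495 = 18.8.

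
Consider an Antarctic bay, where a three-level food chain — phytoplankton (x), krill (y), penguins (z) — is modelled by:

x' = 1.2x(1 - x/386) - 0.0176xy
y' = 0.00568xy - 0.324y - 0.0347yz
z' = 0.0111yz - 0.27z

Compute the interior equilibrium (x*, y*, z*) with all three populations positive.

x* ≈ 248, y* ≈ 24.3, z* ≈ 31.3

From dz/dt = 0: 0.0111y* = 0.27, so y* = 24.3.
From dx/dt = 0: 1.2(1 - x*/386) = 0.0176·24.3, giving x* = 386·(1 - 0.357) = 248.
From dy/dt = 0: 0.00568·248 - 0.324 = 0.0347z*, so z* = 1.09/0.0347 = 31.3.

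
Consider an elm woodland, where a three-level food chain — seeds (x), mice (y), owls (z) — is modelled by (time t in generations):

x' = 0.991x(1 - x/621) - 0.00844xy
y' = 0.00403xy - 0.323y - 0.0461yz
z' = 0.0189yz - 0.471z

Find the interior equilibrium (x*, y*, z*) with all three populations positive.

From dz/dt = 0: 0.0189y* = 0.471, so y* = 24.9.
From dx/dt = 0: 0.991(1 - x*/621) = 0.00844·24.9, giving x* = 621·(1 - 0.212) = 489.
From dy/dt = 0: 0.00403·489 - 0.323 = 0.0461z*, so z* = 1.65/0.0461 = 35.8.

x* ≈ 489, y* ≈ 24.9, z* ≈ 35.8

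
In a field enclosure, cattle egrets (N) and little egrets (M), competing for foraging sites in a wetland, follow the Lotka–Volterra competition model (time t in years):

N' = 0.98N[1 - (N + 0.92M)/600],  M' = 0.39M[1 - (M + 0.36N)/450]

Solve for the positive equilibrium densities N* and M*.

N* ≈ 278, M* ≈ 350

Setting both brackets to zero gives the nullclines N + 0.92M = 600 and 0.36N + M = 450.
Substituting M = 450 - 0.36N into the first: N(1 - 0.92·0.36) = 600 - 0.92·450.
So N* = 186/0.669 = 278, and then M* = 450 - 0.36·278 = 350.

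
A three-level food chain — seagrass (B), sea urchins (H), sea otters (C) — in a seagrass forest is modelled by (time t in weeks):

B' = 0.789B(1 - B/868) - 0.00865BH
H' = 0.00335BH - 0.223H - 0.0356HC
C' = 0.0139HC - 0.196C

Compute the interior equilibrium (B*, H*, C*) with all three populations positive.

From dC/dt = 0: 0.0139H* = 0.196, so H* = 14.1.
From dB/dt = 0: 0.789(1 - B*/868) = 0.00865·14.1, giving B* = 868·(1 - 0.155) = 734.
From dH/dt = 0: 0.00335·734 - 0.223 = 0.0356C*, so C* = 2.24/0.0356 = 62.8.

B* ≈ 734, H* ≈ 14.1, C* ≈ 62.8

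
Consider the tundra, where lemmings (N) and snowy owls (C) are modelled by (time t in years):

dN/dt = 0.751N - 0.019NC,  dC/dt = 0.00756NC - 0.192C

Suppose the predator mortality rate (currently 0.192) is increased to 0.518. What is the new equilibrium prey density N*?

N* ≈ 68.5

At the interior fixed point, setting dC/dt = 0 with C > 0 fixes N* = (predator death rate)/(NC coefficient) — independent of the other coefficients.
With the change, N* = 0.518/0.00756 = 68.5; it rises from 25.4.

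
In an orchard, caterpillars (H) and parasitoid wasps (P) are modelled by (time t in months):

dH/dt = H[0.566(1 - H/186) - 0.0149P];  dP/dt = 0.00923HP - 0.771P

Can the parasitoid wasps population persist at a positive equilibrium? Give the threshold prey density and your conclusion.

The predator equation gives dP/dt > 0 only when H > 0.771/0.00923 = 83.5.
Without the predator, H → K = 186. Since 186 > 83.5, the predator can invade and persist.

Threshold H = 83.5; K > 83.5, so yes, the predator persists.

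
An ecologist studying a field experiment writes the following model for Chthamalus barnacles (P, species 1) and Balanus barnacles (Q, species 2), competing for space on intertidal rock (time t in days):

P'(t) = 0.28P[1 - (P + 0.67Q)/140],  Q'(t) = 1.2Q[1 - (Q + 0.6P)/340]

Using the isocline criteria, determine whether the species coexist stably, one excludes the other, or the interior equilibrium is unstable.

species 2 excludes species 1

Compare the nullcline intercepts: K1/α12 = 140/0.67 = 209 < K2 = 340; K2/α21 = 340/0.6 = 567 > K1 = 140.
Since the inequalities point opposite ways, species 2 can invade but species 1 cannot.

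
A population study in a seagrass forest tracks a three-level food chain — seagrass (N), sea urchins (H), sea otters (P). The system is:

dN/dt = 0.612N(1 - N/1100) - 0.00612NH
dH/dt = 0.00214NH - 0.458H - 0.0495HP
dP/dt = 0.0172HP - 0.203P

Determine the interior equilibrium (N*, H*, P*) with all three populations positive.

From dP/dt = 0: 0.0172H* = 0.203, so H* = 11.8.
From dN/dt = 0: 0.612(1 - N*/1100) = 0.00612·11.8, giving N* = 1100·(1 - 0.118) = 970.
From dH/dt = 0: 0.00214·970 - 0.458 = 0.0495P*, so P* = 1.62/0.0495 = 32.7.

N* ≈ 970, H* ≈ 11.8, P* ≈ 32.7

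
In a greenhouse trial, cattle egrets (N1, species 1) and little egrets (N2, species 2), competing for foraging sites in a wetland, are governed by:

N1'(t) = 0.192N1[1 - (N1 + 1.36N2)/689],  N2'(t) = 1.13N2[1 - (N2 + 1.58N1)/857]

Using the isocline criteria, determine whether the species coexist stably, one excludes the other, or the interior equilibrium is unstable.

unstable coexistence (outcome depends on initial conditions)

Compare the nullcline intercepts: K1/α12 = 689/1.36 = 507 < K2 = 857; K2/α21 = 857/1.58 = 542 < K1 = 689.
Since both are reversed, neither can invade when rare; the interior point is a saddle.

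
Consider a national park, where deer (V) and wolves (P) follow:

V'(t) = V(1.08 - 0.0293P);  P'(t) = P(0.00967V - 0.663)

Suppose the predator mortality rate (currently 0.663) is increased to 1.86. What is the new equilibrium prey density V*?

At the interior fixed point, setting dP/dt = 0 with P > 0 fixes V* = (predator death rate)/(VP coefficient) — independent of the other coefficients.
With the change, V* = 1.86/0.00967 = 192; it rises from 68.6.

V* ≈ 192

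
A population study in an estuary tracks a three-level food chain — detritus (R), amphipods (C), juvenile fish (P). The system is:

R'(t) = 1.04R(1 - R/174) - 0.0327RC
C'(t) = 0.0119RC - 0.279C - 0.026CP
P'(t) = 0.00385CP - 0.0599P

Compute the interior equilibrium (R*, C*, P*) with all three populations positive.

From dP/dt = 0: 0.00385C* = 0.0599, so C* = 15.6.
From dR/dt = 0: 1.04(1 - R*/174) = 0.0327·15.6, giving R* = 174·(1 - 0.489) = 88.9.
From dC/dt = 0: 0.0119·88.9 - 0.279 = 0.026P*, so P* = 0.779/0.026 = 29.9.

R* ≈ 88.9, C* ≈ 15.6, P* ≈ 29.9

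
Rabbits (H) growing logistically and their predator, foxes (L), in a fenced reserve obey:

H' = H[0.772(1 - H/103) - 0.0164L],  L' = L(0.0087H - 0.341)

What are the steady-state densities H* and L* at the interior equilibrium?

H* ≈ 39.2, L* ≈ 29.2

From dL/dt = 0 with L > 0: 0.0087H* = 0.341, so H* = 39.2.
Substitute into dH/dt = 0: 0.772(1 - 39.2/103) = 0.0164L*.
The bracket is 0.619, giving L* = 0.478/0.0164 = 29.2.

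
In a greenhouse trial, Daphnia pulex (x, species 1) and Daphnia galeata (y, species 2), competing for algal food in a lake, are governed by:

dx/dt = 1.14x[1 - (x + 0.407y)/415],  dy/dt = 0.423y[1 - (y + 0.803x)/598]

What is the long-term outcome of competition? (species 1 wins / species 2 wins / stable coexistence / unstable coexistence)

Compare the nullcline intercepts: K1/α12 = 415/0.407 = 1020 > K2 = 598; K2/α21 = 598/0.803 = 745 > K1 = 415.
Since both inequalities hold, each species can invade when rare, so the interior equilibrium is stable.

stable coexistence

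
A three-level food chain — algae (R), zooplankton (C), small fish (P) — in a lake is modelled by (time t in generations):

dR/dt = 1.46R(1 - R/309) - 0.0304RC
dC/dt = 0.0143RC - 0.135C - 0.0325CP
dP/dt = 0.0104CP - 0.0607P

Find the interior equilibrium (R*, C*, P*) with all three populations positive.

From dP/dt = 0: 0.0104C* = 0.0607, so C* = 5.84.
From dR/dt = 0: 1.46(1 - R*/309) = 0.0304·5.84, giving R* = 309·(1 - 0.122) = 271.
From dC/dt = 0: 0.0143·271 - 0.135 = 0.0325P*, so P* = 3.75/0.0325 = 115.

R* ≈ 271, C* ≈ 5.84, P* ≈ 115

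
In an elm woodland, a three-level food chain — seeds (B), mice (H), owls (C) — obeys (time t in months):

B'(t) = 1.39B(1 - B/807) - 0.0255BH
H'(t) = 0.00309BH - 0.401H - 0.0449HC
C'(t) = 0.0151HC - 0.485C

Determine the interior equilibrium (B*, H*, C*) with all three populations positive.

From dC/dt = 0: 0.0151H* = 0.485, so H* = 32.1.
From dB/dt = 0: 1.39(1 - B*/807) = 0.0255·32.1, giving B* = 807·(1 - 0.589) = 331.
From dH/dt = 0: 0.00309·331 - 0.401 = 0.0449C*, so C* = 0.623/0.0449 = 13.9.

B* ≈ 331, H* ≈ 32.1, C* ≈ 13.9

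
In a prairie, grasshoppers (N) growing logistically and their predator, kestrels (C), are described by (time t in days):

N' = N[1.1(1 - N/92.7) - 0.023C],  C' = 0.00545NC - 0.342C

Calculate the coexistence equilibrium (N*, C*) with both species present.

N* ≈ 62.8, C* ≈ 15.5

From dC/dt = 0 with C > 0: 0.00545N* = 0.342, so N* = 62.8.
Substitute into dN/dt = 0: 1.1(1 - 62.8/92.7) = 0.023C*.
The bracket is 0.323, giving C* = 0.355/0.023 = 15.5.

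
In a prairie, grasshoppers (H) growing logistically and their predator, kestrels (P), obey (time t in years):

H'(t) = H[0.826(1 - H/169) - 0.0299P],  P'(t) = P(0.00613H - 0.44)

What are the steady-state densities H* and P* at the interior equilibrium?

From dP/dt = 0 with P > 0: 0.00613H* = 0.44, so H* = 71.8.
Substitute into dH/dt = 0: 0.826(1 - 71.8/169) = 0.0299P*.
The bracket is 0.575, giving P* = 0.475/0.0299 = 15.9.

H* ≈ 71.8, P* ≈ 15.9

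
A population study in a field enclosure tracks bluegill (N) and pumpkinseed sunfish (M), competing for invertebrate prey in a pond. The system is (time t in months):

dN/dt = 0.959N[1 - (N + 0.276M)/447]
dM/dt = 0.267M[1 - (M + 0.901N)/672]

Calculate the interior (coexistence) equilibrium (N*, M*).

Setting both brackets to zero gives the nullclines N + 0.276M = 447 and 0.901N + M = 672.
Substituting M = 672 - 0.901N into the first: N(1 - 0.276·0.901) = 447 - 0.276·672.
So N* = 262/0.751 = 348, and then M* = 672 - 0.901·348 = 358.

N* ≈ 348, M* ≈ 358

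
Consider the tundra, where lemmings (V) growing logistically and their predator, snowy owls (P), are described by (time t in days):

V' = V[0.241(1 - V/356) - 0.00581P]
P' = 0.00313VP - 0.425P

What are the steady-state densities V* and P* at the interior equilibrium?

From dP/dt = 0 with P > 0: 0.00313V* = 0.425, so V* = 136.
Substitute into dV/dt = 0: 0.241(1 - 136/356) = 0.00581P*.
The bracket is 0.619, giving P* = 0.149/0.00581 = 25.7.

V* ≈ 136, P* ≈ 25.7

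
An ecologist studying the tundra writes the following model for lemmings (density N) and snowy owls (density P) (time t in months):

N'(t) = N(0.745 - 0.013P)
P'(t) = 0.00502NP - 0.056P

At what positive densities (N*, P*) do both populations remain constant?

Set dP/dt = 0 with P > 0: 0.00502N - 0.056 = 0, so N* = 0.056/0.00502 = 11.2.
Set dN/dt = 0 with N > 0: 0.745 - 0.013P = 0, so P* = 0.745/0.013 = 57.3.

N* ≈ 11.2, P* ≈ 57.3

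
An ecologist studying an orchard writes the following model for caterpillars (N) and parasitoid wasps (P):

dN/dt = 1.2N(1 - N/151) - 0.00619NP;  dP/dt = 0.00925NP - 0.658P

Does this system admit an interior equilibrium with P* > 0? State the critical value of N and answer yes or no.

Threshold N = 71.1; K > 71.1, so yes, the predator persists.

The predator equation gives dP/dt > 0 only when N > 0.658/0.00925 = 71.1.
Without the predator, N → K = 151. Since 151 > 71.1, the predator can invade and persist.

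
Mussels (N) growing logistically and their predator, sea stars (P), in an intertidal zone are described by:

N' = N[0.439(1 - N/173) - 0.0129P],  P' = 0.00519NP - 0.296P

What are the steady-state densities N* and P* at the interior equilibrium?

From dP/dt = 0 with P > 0: 0.00519N* = 0.296, so N* = 57.
Substitute into dN/dt = 0: 0.439(1 - 57/173) = 0.0129P*.
The bracket is 0.67, giving P* = 0.294/0.0129 = 22.8.

N* ≈ 57, P* ≈ 22.8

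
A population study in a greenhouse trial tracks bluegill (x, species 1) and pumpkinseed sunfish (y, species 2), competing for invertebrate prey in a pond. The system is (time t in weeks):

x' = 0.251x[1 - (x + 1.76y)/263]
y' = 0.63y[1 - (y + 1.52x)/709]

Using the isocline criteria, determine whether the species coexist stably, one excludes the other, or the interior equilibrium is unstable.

Compare the nullcline intercepts: K1/α12 = 263/1.76 = 149 < K2 = 709; K2/α21 = 709/1.52 = 466 > K1 = 263.
Since the inequalities point opposite ways, species 2 can invade but species 1 cannot.

species 2 excludes species 1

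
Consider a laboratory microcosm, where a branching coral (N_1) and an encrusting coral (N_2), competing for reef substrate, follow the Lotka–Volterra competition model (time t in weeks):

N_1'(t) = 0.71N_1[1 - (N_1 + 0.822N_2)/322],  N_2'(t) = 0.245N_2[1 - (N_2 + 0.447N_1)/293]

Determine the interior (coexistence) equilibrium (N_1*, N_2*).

Setting both brackets to zero gives the nullclines N_1 + 0.822N_2 = 322 and 0.447N_1 + N_2 = 293.
Substituting N_2 = 293 - 0.447N_1 into the first: N_1(1 - 0.822·0.447) = 322 - 0.822·293.
So N_1* = 81.2/0.633 = 128, and then N_2* = 293 - 0.447·128 = 236.

N_1* ≈ 128, N_2* ≈ 236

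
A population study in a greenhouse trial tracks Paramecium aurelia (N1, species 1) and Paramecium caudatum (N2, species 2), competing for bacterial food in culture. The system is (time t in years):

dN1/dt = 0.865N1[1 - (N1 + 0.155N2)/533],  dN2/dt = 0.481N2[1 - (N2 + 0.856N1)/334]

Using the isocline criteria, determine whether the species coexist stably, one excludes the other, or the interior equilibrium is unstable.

species 1 excludes species 2

Compare the nullcline intercepts: K1/α12 = 533/0.155 = 3440 > K2 = 334; K2/α21 = 334/0.856 = 390 < K1 = 533.
Since the inequalities point opposite ways, species 1 can invade but species 2 cannot.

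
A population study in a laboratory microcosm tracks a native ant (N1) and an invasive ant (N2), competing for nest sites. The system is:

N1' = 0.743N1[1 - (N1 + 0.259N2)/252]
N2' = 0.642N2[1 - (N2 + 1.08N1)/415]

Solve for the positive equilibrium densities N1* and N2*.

Setting both brackets to zero gives the nullclines N1 + 0.259N2 = 252 and 1.08N1 + N2 = 415.
Substituting N2 = 415 - 1.08N1 into the first: N1(1 - 0.259·1.08) = 252 - 0.259·415.
So N1* = 145/0.72 = 201, and then N2* = 415 - 1.08·201 = 198.

N1* ≈ 201, N2* ≈ 198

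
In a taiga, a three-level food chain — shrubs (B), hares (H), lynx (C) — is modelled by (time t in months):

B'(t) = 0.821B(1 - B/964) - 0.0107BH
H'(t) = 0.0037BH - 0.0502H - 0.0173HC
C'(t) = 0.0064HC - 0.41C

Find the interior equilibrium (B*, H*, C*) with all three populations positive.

B* ≈ 159, H* ≈ 64.1, C* ≈ 31.1

From dC/dt = 0: 0.0064H* = 0.41, so H* = 64.1.
From dB/dt = 0: 0.821(1 - B*/964) = 0.0107·64.1, giving B* = 964·(1 - 0.835) = 159.
From dH/dt = 0: 0.0037·159 - 0.0502 = 0.0173C*, so C* = 0.539/0.0173 = 31.1.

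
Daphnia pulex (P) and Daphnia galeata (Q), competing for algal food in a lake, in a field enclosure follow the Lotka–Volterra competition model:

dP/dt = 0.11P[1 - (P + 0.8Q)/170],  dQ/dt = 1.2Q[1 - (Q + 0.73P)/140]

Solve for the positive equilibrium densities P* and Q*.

P* ≈ 139, Q* ≈ 38.2

Setting both brackets to zero gives the nullclines P + 0.8Q = 170 and 0.73P + Q = 140.
Substituting Q = 140 - 0.73P into the first: P(1 - 0.8·0.73) = 170 - 0.8·140.
So P* = 58/0.416 = 139, and then Q* = 140 - 0.73·139 = 38.2.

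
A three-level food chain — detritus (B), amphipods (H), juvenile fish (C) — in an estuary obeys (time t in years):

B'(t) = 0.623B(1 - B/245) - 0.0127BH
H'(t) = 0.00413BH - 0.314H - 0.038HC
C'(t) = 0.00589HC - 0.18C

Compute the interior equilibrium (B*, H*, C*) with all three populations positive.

B* ≈ 92.4, H* ≈ 30.6, C* ≈ 1.78

From dC/dt = 0: 0.00589H* = 0.18, so H* = 30.6.
From dB/dt = 0: 0.623(1 - B*/245) = 0.0127·30.6, giving B* = 245·(1 - 0.623) = 92.4.
From dH/dt = 0: 0.00413·92.4 - 0.314 = 0.038C*, so C* = 0.0675/0.038 = 1.78.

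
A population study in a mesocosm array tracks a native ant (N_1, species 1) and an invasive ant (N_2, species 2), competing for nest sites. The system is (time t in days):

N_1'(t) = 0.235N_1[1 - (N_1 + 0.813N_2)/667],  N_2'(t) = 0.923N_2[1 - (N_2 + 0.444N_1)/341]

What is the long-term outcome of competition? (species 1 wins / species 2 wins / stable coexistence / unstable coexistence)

stable coexistence

Compare the nullcline intercepts: K1/α12 = 667/0.813 = 820 > K2 = 341; K2/α21 = 341/0.444 = 768 > K1 = 667.
Since both inequalities hold, each species can invade when rare, so the interior equilibrium is stable.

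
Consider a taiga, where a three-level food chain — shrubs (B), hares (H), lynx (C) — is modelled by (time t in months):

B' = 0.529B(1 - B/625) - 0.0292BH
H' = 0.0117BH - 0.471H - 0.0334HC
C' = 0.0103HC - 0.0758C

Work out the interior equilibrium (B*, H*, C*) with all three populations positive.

From dC/dt = 0: 0.0103H* = 0.0758, so H* = 7.36.
From dB/dt = 0: 0.529(1 - B*/625) = 0.0292·7.36, giving B* = 625·(1 - 0.406) = 371.
From dH/dt = 0: 0.0117·371 - 0.471 = 0.0334C*, so C* = 3.87/0.0334 = 116.

B* ≈ 371, H* ≈ 7.36, C* ≈ 116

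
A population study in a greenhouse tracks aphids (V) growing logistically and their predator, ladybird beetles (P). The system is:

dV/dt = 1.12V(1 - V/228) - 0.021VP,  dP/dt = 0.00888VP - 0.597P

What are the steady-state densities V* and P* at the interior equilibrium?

From dP/dt = 0 with P > 0: 0.00888V* = 0.597, so V* = 67.2.
Substitute into dV/dt = 0: 1.12(1 - 67.2/228) = 0.021P*.
The bracket is 0.705, giving P* = 0.79/0.021 = 37.6.

V* ≈ 67.2, P* ≈ 37.6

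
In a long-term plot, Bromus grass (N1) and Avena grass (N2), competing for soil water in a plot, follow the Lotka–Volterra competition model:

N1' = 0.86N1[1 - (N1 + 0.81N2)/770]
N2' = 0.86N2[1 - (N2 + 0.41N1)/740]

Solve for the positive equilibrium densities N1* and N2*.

Setting both brackets to zero gives the nullclines N1 + 0.81N2 = 770 and 0.41N1 + N2 = 740.
Substituting N2 = 740 - 0.41N1 into the first: N1(1 - 0.81·0.41) = 770 - 0.81·740.
So N1* = 171/0.668 = 255, and then N2* = 740 - 0.41·255 = 635.

N1* ≈ 255, N2* ≈ 635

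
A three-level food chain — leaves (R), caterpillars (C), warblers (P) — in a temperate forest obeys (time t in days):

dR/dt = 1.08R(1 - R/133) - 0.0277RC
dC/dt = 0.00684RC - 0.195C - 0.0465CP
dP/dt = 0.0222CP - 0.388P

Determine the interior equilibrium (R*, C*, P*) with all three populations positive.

R* ≈ 73.4, C* ≈ 17.5, P* ≈ 6.6

From dP/dt = 0: 0.0222C* = 0.388, so C* = 17.5.
From dR/dt = 0: 1.08(1 - R*/133) = 0.0277·17.5, giving R* = 133·(1 - 0.448) = 73.4.
From dC/dt = 0: 0.00684·73.4 - 0.195 = 0.0465P*, so P* = 0.307/0.0465 = 6.6.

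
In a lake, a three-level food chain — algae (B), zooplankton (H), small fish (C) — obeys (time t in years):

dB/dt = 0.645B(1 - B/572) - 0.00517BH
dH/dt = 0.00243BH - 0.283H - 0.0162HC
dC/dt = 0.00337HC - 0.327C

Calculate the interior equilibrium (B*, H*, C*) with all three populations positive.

From dC/dt = 0: 0.00337H* = 0.327, so H* = 97.
From dB/dt = 0: 0.645(1 - B*/572) = 0.00517·97, giving B* = 572·(1 - 0.778) = 127.
From dH/dt = 0: 0.00243·127 - 0.283 = 0.0162C*, so C* = 0.0259/0.0162 = 1.6.

B* ≈ 127, H* ≈ 97, C* ≈ 1.6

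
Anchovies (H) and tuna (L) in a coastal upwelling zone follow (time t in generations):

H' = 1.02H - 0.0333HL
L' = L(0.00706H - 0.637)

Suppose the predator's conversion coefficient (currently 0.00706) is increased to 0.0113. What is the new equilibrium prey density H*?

H* ≈ 56.4

At the interior fixed point, setting dL/dt = 0 with L > 0 fixes H* = (predator death rate)/(HL coefficient) — independent of the other coefficients.
With the change, H* = 0.637/0.0113 = 56.4; it falls from 90.2.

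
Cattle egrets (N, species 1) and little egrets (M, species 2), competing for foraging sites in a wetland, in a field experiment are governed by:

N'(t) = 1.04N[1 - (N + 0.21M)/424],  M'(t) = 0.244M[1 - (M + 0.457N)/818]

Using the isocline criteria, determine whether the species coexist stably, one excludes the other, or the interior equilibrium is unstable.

stable coexistence

Compare the nullcline intercepts: K1/α12 = 424/0.21 = 2020 > K2 = 818; K2/α21 = 818/0.457 = 1790 > K1 = 424.
Since both inequalities hold, each species can invade when rare, so the interior equilibrium is stable.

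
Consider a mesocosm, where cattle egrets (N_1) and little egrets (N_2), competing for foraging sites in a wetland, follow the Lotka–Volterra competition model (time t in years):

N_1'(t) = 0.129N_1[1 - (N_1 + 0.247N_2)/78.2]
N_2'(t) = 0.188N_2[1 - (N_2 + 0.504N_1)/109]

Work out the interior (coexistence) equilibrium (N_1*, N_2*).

Setting both brackets to zero gives the nullclines N_1 + 0.247N_2 = 78.2 and 0.504N_1 + N_2 = 109.
Substituting N_2 = 109 - 0.504N_1 into the first: N_1(1 - 0.247·0.504) = 78.2 - 0.247·109.
So N_1* = 51.3/0.876 = 58.6, and then N_2* = 109 - 0.504·58.6 = 79.5.

N_1* ≈ 58.6, N_2* ≈ 79.5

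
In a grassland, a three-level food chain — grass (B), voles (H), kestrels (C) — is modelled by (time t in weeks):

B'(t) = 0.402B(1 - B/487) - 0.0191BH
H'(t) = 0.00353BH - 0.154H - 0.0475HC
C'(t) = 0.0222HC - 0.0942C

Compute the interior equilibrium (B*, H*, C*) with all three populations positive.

From dC/dt = 0: 0.0222H* = 0.0942, so H* = 4.24.
From dB/dt = 0: 0.402(1 - B*/487) = 0.0191·4.24, giving B* = 487·(1 - 0.202) = 389.
From dH/dt = 0: 0.00353·389 - 0.154 = 0.0475C*, so C* = 1.22/0.0475 = 25.7.

B* ≈ 389, H* ≈ 4.24, C* ≈ 25.7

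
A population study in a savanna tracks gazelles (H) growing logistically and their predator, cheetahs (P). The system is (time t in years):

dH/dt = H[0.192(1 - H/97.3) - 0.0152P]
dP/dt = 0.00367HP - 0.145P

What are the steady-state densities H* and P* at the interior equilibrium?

H* ≈ 39.5, P* ≈ 7.5

From dP/dt = 0 with P > 0: 0.00367H* = 0.145, so H* = 39.5.
Substitute into dH/dt = 0: 0.192(1 - 39.5/97.3) = 0.0152P*.
The bracket is 0.594, giving P* = 0.114/0.0152 = 7.5.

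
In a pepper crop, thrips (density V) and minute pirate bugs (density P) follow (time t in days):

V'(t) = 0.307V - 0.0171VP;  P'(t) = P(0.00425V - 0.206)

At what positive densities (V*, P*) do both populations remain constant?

Set dP/dt = 0 with P > 0: 0.00425V - 0.206 = 0, so V* = 0.206/0.00425 = 48.5.
Set dV/dt = 0 with V > 0: 0.307 - 0.0171P = 0, so P* = 0.307/0.0171 = 18.

V* ≈ 48.5, P* ≈ 18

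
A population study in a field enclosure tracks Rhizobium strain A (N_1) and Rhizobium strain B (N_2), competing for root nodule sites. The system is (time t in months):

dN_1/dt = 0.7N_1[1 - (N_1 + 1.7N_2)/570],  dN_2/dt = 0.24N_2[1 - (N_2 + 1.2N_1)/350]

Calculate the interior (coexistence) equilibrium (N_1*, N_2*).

Setting both brackets to zero gives the nullclines N_1 + 1.7N_2 = 570 and 1.2N_1 + N_2 = 350.
Substituting N_2 = 350 - 1.2N_1 into the first: N_1(1 - 1.7·1.2) = 570 - 1.7·350.
So N_1* = -25/-1.04 = 24, and then N_2* = 350 - 1.2·24 = 321.

N_1* ≈ 24, N_2* ≈ 321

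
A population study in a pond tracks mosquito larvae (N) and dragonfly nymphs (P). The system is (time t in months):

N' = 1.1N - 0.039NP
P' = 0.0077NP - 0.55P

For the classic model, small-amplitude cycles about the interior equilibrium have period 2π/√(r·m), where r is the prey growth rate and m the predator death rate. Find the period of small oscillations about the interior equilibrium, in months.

T ≈ 8.08 months

Here r = 1.1 and m = 0.55, so r·m = 0.605.
ω = √0.605 = 0.778 per month, hence T = 2π/ω ≈ 8.08 months.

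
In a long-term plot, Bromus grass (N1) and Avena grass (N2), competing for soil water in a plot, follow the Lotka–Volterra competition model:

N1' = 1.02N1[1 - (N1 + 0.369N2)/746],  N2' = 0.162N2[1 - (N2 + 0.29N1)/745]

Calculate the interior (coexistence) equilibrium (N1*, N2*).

N1* ≈ 528, N2* ≈ 592

Setting both brackets to zero gives the nullclines N1 + 0.369N2 = 746 and 0.29N1 + N2 = 745.
Substituting N2 = 745 - 0.29N1 into the first: N1(1 - 0.369·0.29) = 746 - 0.369·745.
So N1* = 471/0.893 = 528, and then N2* = 745 - 0.29·528 = 592.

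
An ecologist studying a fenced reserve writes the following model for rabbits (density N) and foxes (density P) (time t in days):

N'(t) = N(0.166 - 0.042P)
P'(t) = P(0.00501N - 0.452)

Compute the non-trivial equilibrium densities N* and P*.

N* ≈ 90.2, P* ≈ 3.95

Set dP/dt = 0 with P > 0: 0.00501N - 0.452 = 0, so N* = 0.452/0.00501 = 90.2.
Set dN/dt = 0 with N > 0: 0.166 - 0.042P = 0, so P* = 0.166/0.042 = 3.95.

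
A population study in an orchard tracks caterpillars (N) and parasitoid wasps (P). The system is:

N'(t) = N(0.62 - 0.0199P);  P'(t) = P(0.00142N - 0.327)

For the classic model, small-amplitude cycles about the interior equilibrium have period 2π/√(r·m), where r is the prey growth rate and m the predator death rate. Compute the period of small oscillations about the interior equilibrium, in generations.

T ≈ 14 generations

Here r = 0.62 and m = 0.327, so r·m = 0.203.
ω = √0.203 = 0.45 per generation, hence T = 2π/ω ≈ 14 generations.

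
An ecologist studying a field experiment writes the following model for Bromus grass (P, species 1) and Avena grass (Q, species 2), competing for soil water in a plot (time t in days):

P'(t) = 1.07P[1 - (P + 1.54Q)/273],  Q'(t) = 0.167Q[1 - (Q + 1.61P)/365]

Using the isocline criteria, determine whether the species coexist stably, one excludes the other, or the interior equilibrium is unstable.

unstable coexistence (outcome depends on initial conditions)

Compare the nullcline intercepts: K1/α12 = 273/1.54 = 177 < K2 = 365; K2/α21 = 365/1.61 = 227 < K1 = 273.
Since both are reversed, neither can invade when rare; the interior point is a saddle.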